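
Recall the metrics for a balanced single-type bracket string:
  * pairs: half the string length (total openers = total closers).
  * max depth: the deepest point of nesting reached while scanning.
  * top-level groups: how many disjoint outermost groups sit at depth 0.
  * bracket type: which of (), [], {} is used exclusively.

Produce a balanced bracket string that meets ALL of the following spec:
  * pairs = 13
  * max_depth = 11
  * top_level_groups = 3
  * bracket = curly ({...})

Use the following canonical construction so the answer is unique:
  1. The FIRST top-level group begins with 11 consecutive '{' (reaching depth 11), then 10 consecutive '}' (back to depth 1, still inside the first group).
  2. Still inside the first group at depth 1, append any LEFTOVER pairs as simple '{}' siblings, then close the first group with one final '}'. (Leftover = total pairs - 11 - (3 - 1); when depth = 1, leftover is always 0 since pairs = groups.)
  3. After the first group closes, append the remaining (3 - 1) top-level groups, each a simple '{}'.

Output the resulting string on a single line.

Answer: {{{{{{{{{{{}}}}}}}}}}}{}{}

Derivation:
Spec: pairs=13 depth=11 groups=3
Leftover pairs = 13 - 11 - (3-1) = 0
First group: deep chain of depth 11 + 0 sibling pairs
Remaining 2 groups: simple '{}' each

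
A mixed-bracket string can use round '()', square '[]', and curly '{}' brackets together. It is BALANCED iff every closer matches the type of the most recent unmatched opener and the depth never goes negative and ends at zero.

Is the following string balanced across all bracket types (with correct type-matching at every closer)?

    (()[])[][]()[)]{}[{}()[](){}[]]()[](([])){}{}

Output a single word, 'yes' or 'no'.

pos 0: push '('; stack = (
pos 1: push '('; stack = ((
pos 2: ')' matches '('; pop; stack = (
pos 3: push '['; stack = ([
pos 4: ']' matches '['; pop; stack = (
pos 5: ')' matches '('; pop; stack = (empty)
pos 6: push '['; stack = [
pos 7: ']' matches '['; pop; stack = (empty)
pos 8: push '['; stack = [
pos 9: ']' matches '['; pop; stack = (empty)
pos 10: push '('; stack = (
pos 11: ')' matches '('; pop; stack = (empty)
pos 12: push '['; stack = [
pos 13: saw closer ')' but top of stack is '[' (expected ']') → INVALID
Verdict: type mismatch at position 13: ')' closes '[' → no

Answer: no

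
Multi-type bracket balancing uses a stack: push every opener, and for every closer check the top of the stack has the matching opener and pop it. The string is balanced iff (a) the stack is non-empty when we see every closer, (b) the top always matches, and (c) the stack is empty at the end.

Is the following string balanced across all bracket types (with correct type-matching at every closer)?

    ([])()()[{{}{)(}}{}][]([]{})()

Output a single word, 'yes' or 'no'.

Answer: no

Derivation:
pos 0: push '('; stack = (
pos 1: push '['; stack = ([
pos 2: ']' matches '['; pop; stack = (
pos 3: ')' matches '('; pop; stack = (empty)
pos 4: push '('; stack = (
pos 5: ')' matches '('; pop; stack = (empty)
pos 6: push '('; stack = (
pos 7: ')' matches '('; pop; stack = (empty)
pos 8: push '['; stack = [
pos 9: push '{'; stack = [{
pos 10: push '{'; stack = [{{
pos 11: '}' matches '{'; pop; stack = [{
pos 12: push '{'; stack = [{{
pos 13: saw closer ')' but top of stack is '{' (expected '}') → INVALID
Verdict: type mismatch at position 13: ')' closes '{' → no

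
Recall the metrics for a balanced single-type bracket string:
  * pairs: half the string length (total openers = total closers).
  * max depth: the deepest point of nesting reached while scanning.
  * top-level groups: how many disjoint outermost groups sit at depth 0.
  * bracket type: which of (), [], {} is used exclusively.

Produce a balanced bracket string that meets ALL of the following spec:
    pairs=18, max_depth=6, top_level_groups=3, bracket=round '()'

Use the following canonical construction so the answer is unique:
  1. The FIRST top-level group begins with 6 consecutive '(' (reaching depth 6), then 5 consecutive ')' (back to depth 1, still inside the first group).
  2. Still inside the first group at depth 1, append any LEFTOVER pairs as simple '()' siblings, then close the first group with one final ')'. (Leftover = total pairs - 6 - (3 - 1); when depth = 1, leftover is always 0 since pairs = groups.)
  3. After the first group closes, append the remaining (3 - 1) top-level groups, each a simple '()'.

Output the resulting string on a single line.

Answer: (((((()))))()()()()()()()()()())()()

Derivation:
Spec: pairs=18 depth=6 groups=3
Leftover pairs = 18 - 6 - (3-1) = 10
First group: deep chain of depth 6 + 10 sibling pairs
Remaining 2 groups: simple '()' each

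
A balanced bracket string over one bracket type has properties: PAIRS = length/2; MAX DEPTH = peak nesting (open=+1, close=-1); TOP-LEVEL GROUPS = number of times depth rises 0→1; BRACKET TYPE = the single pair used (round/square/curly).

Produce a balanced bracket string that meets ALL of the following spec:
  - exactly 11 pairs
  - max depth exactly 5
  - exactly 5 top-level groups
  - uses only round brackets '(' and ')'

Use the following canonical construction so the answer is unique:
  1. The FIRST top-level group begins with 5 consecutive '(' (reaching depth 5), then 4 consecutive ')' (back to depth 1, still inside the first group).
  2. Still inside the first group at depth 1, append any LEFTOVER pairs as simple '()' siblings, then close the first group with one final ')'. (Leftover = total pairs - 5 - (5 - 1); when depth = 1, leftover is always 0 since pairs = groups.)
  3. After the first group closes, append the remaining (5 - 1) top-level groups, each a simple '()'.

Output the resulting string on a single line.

Spec: pairs=11 depth=5 groups=5
Leftover pairs = 11 - 5 - (5-1) = 2
First group: deep chain of depth 5 + 2 sibling pairs
Remaining 4 groups: simple '()' each

Answer: ((((())))()())()()()()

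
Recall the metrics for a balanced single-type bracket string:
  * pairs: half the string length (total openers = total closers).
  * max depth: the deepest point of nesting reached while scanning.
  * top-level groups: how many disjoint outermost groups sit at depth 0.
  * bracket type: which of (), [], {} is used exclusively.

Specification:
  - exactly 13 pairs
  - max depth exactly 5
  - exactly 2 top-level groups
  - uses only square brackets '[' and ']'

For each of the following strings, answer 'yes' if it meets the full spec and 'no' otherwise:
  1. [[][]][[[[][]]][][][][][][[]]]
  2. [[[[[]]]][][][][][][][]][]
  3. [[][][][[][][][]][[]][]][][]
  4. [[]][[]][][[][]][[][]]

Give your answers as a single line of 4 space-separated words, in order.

String 1 '[[][]][[[[][]]][][][][][][[]]]': depth seq [1 2 1 2 1 0 1 2 3 4 3 4 3 2 1 2 1 2 1 2 1 2 1 2 1 2 3 2 1 0]
  -> pairs=15 depth=4 groups=2 -> no
String 2 '[[[[[]]]][][][][][][][]][]': depth seq [1 2 3 4 5 4 3 2 1 2 1 2 1 2 1 2 1 2 1 2 1 2 1 0 1 0]
  -> pairs=13 depth=5 groups=2 -> yes
String 3 '[[][][][[][][][]][[]][]][][]': depth seq [1 2 1 2 1 2 1 2 3 2 3 2 3 2 3 2 1 2 3 2 1 2 1 0 1 0 1 0]
  -> pairs=14 depth=3 groups=3 -> no
String 4 '[[]][[]][][[][]][[][]]': depth seq [1 2 1 0 1 2 1 0 1 0 1 2 1 2 1 0 1 2 1 2 1 0]
  -> pairs=11 depth=2 groups=5 -> no

Answer: no yes no no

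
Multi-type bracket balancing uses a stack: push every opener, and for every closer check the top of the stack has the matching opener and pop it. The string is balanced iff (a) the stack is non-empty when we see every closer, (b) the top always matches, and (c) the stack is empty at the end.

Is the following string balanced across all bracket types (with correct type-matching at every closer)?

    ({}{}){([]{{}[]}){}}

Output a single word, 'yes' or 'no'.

Answer: yes

Derivation:
pos 0: push '('; stack = (
pos 1: push '{'; stack = ({
pos 2: '}' matches '{'; pop; stack = (
pos 3: push '{'; stack = ({
pos 4: '}' matches '{'; pop; stack = (
pos 5: ')' matches '('; pop; stack = (empty)
pos 6: push '{'; stack = {
pos 7: push '('; stack = {(
pos 8: push '['; stack = {([
pos 9: ']' matches '['; pop; stack = {(
pos 10: push '{'; stack = {({
pos 11: push '{'; stack = {({{
pos 12: '}' matches '{'; pop; stack = {({
pos 13: push '['; stack = {({[
pos 14: ']' matches '['; pop; stack = {({
pos 15: '}' matches '{'; pop; stack = {(
pos 16: ')' matches '('; pop; stack = {
pos 17: push '{'; stack = {{
pos 18: '}' matches '{'; pop; stack = {
pos 19: '}' matches '{'; pop; stack = (empty)
end: stack empty → VALID
Verdict: properly nested → yes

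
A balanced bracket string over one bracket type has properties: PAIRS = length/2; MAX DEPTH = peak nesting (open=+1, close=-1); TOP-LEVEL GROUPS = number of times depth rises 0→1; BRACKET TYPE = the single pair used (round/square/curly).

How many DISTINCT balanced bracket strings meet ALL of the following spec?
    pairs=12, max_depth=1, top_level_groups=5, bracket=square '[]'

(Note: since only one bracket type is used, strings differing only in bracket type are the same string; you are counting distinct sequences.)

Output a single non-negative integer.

Answer: 0

Derivation:
Spec: pairs=12 depth=1 groups=5
Count(depth <= 1) = 0
Count(depth <= 0) = 0
Count(depth == 1) = 0 - 0 = 0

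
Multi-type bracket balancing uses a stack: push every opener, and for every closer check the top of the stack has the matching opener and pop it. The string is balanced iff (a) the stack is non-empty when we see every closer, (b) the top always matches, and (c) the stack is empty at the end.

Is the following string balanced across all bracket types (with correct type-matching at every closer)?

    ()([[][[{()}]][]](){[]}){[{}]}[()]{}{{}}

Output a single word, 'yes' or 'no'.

Answer: yes

Derivation:
pos 0: push '('; stack = (
pos 1: ')' matches '('; pop; stack = (empty)
pos 2: push '('; stack = (
pos 3: push '['; stack = ([
pos 4: push '['; stack = ([[
pos 5: ']' matches '['; pop; stack = ([
pos 6: push '['; stack = ([[
pos 7: push '['; stack = ([[[
pos 8: push '{'; stack = ([[[{
pos 9: push '('; stack = ([[[{(
pos 10: ')' matches '('; pop; stack = ([[[{
pos 11: '}' matches '{'; pop; stack = ([[[
pos 12: ']' matches '['; pop; stack = ([[
pos 13: ']' matches '['; pop; stack = ([
pos 14: push '['; stack = ([[
pos 15: ']' matches '['; pop; stack = ([
pos 16: ']' matches '['; pop; stack = (
pos 17: push '('; stack = ((
pos 18: ')' matches '('; pop; stack = (
pos 19: push '{'; stack = ({
pos 20: push '['; stack = ({[
pos 21: ']' matches '['; pop; stack = ({
pos 22: '}' matches '{'; pop; stack = (
pos 23: ')' matches '('; pop; stack = (empty)
pos 24: push '{'; stack = {
pos 25: push '['; stack = {[
pos 26: push '{'; stack = {[{
pos 27: '}' matches '{'; pop; stack = {[
pos 28: ']' matches '['; pop; stack = {
pos 29: '}' matches '{'; pop; stack = (empty)
pos 30: push '['; stack = [
pos 31: push '('; stack = [(
pos 32: ')' matches '('; pop; stack = [
pos 33: ']' matches '['; pop; stack = (empty)
pos 34: push '{'; stack = {
pos 35: '}' matches '{'; pop; stack = (empty)
pos 36: push '{'; stack = {
pos 37: push '{'; stack = {{
pos 38: '}' matches '{'; pop; stack = {
pos 39: '}' matches '{'; pop; stack = (empty)
end: stack empty → VALID
Verdict: properly nested → yes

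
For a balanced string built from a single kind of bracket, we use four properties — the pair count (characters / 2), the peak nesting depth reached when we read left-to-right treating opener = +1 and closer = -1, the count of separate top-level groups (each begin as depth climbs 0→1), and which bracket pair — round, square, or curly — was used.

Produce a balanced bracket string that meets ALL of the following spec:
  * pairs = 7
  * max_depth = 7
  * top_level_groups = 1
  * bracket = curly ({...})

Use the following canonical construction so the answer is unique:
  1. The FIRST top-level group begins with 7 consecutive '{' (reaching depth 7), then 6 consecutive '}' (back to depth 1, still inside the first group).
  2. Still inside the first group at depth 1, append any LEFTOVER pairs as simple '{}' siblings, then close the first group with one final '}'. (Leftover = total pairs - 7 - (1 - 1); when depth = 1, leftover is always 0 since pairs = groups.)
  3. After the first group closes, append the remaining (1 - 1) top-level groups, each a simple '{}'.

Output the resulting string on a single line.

Spec: pairs=7 depth=7 groups=1
Leftover pairs = 7 - 7 - (1-1) = 0
First group: deep chain of depth 7 + 0 sibling pairs
Remaining 0 groups: simple '{}' each

Answer: {{{{{{{}}}}}}}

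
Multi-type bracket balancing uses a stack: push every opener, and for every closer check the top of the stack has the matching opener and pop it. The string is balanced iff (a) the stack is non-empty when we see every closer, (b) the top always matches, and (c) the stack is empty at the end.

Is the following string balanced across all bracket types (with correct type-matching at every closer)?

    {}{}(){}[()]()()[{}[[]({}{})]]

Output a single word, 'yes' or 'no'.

Answer: yes

Derivation:
pos 0: push '{'; stack = {
pos 1: '}' matches '{'; pop; stack = (empty)
pos 2: push '{'; stack = {
pos 3: '}' matches '{'; pop; stack = (empty)
pos 4: push '('; stack = (
pos 5: ')' matches '('; pop; stack = (empty)
pos 6: push '{'; stack = {
pos 7: '}' matches '{'; pop; stack = (empty)
pos 8: push '['; stack = [
pos 9: push '('; stack = [(
pos 10: ')' matches '('; pop; stack = [
pos 11: ']' matches '['; pop; stack = (empty)
pos 12: push '('; stack = (
pos 13: ')' matches '('; pop; stack = (empty)
pos 14: push '('; stack = (
pos 15: ')' matches '('; pop; stack = (empty)
pos 16: push '['; stack = [
pos 17: push '{'; stack = [{
pos 18: '}' matches '{'; pop; stack = [
pos 19: push '['; stack = [[
pos 20: push '['; stack = [[[
pos 21: ']' matches '['; pop; stack = [[
pos 22: push '('; stack = [[(
pos 23: push '{'; stack = [[({
pos 24: '}' matches '{'; pop; stack = [[(
pos 25: push '{'; stack = [[({
pos 26: '}' matches '{'; pop; stack = [[(
pos 27: ')' matches '('; pop; stack = [[
pos 28: ']' matches '['; pop; stack = [
pos 29: ']' matches '['; pop; stack = (empty)
end: stack empty → VALID
Verdict: properly nested → yes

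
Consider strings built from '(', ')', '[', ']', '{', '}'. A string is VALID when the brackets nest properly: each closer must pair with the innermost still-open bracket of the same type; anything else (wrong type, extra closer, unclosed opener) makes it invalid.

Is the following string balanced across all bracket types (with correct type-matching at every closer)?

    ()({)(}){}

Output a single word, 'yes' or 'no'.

pos 0: push '('; stack = (
pos 1: ')' matches '('; pop; stack = (empty)
pos 2: push '('; stack = (
pos 3: push '{'; stack = ({
pos 4: saw closer ')' but top of stack is '{' (expected '}') → INVALID
Verdict: type mismatch at position 4: ')' closes '{' → no

Answer: no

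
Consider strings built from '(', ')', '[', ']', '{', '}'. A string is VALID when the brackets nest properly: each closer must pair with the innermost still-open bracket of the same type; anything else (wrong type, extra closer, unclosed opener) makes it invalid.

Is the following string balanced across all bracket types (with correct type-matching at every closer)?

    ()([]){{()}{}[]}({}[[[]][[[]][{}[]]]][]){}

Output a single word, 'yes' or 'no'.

pos 0: push '('; stack = (
pos 1: ')' matches '('; pop; stack = (empty)
pos 2: push '('; stack = (
pos 3: push '['; stack = ([
pos 4: ']' matches '['; pop; stack = (
pos 5: ')' matches '('; pop; stack = (empty)
pos 6: push '{'; stack = {
pos 7: push '{'; stack = {{
pos 8: push '('; stack = {{(
pos 9: ')' matches '('; pop; stack = {{
pos 10: '}' matches '{'; pop; stack = {
pos 11: push '{'; stack = {{
pos 12: '}' matches '{'; pop; stack = {
pos 13: push '['; stack = {[
pos 14: ']' matches '['; pop; stack = {
pos 15: '}' matches '{'; pop; stack = (empty)
pos 16: push '('; stack = (
pos 17: push '{'; stack = ({
pos 18: '}' matches '{'; pop; stack = (
pos 19: push '['; stack = ([
pos 20: push '['; stack = ([[
pos 21: push '['; stack = ([[[
pos 22: ']' matches '['; pop; stack = ([[
pos 23: ']' matches '['; pop; stack = ([
pos 24: push '['; stack = ([[
pos 25: push '['; stack = ([[[
pos 26: push '['; stack = ([[[[
pos 27: ']' matches '['; pop; stack = ([[[
pos 28: ']' matches '['; pop; stack = ([[
pos 29: push '['; stack = ([[[
pos 30: push '{'; stack = ([[[{
pos 31: '}' matches '{'; pop; stack = ([[[
pos 32: push '['; stack = ([[[[
pos 33: ']' matches '['; pop; stack = ([[[
pos 34: ']' matches '['; pop; stack = ([[
pos 35: ']' matches '['; pop; stack = ([
pos 36: ']' matches '['; pop; stack = (
pos 37: push '['; stack = ([
pos 38: ']' matches '['; pop; stack = (
pos 39: ')' matches '('; pop; stack = (empty)
pos 40: push '{'; stack = {
pos 41: '}' matches '{'; pop; stack = (empty)
end: stack empty → VALID
Verdict: properly nested → yes

Answer: yes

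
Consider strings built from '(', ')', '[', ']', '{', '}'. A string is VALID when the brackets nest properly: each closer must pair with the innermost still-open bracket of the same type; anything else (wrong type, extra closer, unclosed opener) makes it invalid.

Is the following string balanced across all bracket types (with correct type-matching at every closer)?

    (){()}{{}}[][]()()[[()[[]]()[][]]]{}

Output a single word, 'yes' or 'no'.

pos 0: push '('; stack = (
pos 1: ')' matches '('; pop; stack = (empty)
pos 2: push '{'; stack = {
pos 3: push '('; stack = {(
pos 4: ')' matches '('; pop; stack = {
pos 5: '}' matches '{'; pop; stack = (empty)
pos 6: push '{'; stack = {
pos 7: push '{'; stack = {{
pos 8: '}' matches '{'; pop; stack = {
pos 9: '}' matches '{'; pop; stack = (empty)
pos 10: push '['; stack = [
pos 11: ']' matches '['; pop; stack = (empty)
pos 12: push '['; stack = [
pos 13: ']' matches '['; pop; stack = (empty)
pos 14: push '('; stack = (
pos 15: ')' matches '('; pop; stack = (empty)
pos 16: push '('; stack = (
pos 17: ')' matches '('; pop; stack = (empty)
pos 18: push '['; stack = [
pos 19: push '['; stack = [[
pos 20: push '('; stack = [[(
pos 21: ')' matches '('; pop; stack = [[
pos 22: push '['; stack = [[[
pos 23: push '['; stack = [[[[
pos 24: ']' matches '['; pop; stack = [[[
pos 25: ']' matches '['; pop; stack = [[
pos 26: push '('; stack = [[(
pos 27: ')' matches '('; pop; stack = [[
pos 28: push '['; stack = [[[
pos 29: ']' matches '['; pop; stack = [[
pos 30: push '['; stack = [[[
pos 31: ']' matches '['; pop; stack = [[
pos 32: ']' matches '['; pop; stack = [
pos 33: ']' matches '['; pop; stack = (empty)
pos 34: push '{'; stack = {
pos 35: '}' matches '{'; pop; stack = (empty)
end: stack empty → VALID
Verdict: properly nested → yes

Answer: yes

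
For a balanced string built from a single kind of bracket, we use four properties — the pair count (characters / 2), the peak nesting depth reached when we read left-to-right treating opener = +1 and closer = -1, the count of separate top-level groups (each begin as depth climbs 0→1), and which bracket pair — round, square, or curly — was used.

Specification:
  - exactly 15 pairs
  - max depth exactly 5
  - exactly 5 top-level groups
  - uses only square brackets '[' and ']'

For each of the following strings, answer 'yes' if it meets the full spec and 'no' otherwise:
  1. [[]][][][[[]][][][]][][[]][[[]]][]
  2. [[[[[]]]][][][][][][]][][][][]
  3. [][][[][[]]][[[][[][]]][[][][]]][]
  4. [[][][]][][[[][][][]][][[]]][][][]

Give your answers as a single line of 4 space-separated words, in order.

String 1 '[[]][][][[[]][][][]][][[]][[[]]][]': depth seq [1 2 1 0 1 0 1 0 1 2 3 2 1 2 1 2 1 2 1 0 1 0 1 2 1 0 1 2 3 2 1 0 1 0]
  -> pairs=17 depth=3 groups=8 -> no
String 2 '[[[[[]]]][][][][][][]][][][][]': depth seq [1 2 3 4 5 4 3 2 1 2 1 2 1 2 1 2 1 2 1 2 1 0 1 0 1 0 1 0 1 0]
  -> pairs=15 depth=5 groups=5 -> yes
String 3 '[][][[][[]]][[[][[][]]][[][][]]][]': depth seq [1 0 1 0 1 2 1 2 3 2 1 0 1 2 3 2 3 4 3 4 3 2 1 2 3 2 3 2 3 2 1 0 1 0]
  -> pairs=17 depth=4 groups=5 -> no
String 4 '[[][][]][][[[][][][]][][[]]][][][]': depth seq [1 2 1 2 1 2 1 0 1 0 1 2 3 2 3 2 3 2 3 2 1 2 1 2 3 2 1 0 1 0 1 0 1 0]
  -> pairs=17 depth=3 groups=6 -> no

Answer: no yes no no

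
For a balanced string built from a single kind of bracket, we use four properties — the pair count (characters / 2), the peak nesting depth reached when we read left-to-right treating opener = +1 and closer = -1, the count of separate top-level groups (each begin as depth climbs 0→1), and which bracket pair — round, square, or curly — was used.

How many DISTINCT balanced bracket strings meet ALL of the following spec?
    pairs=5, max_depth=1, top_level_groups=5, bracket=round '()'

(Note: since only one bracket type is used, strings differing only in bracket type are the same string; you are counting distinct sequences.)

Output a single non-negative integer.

Spec: pairs=5 depth=1 groups=5
Count(depth <= 1) = 1
Count(depth <= 0) = 0
Count(depth == 1) = 1 - 0 = 1

Answer: 1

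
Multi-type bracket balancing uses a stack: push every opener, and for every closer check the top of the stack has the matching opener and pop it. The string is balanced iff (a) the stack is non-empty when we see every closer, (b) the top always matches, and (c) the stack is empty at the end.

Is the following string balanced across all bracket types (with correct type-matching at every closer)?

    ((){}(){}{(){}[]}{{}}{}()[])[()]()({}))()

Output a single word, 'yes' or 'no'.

Answer: no

Derivation:
pos 0: push '('; stack = (
pos 1: push '('; stack = ((
pos 2: ')' matches '('; pop; stack = (
pos 3: push '{'; stack = ({
pos 4: '}' matches '{'; pop; stack = (
pos 5: push '('; stack = ((
pos 6: ')' matches '('; pop; stack = (
pos 7: push '{'; stack = ({
pos 8: '}' matches '{'; pop; stack = (
pos 9: push '{'; stack = ({
pos 10: push '('; stack = ({(
pos 11: ')' matches '('; pop; stack = ({
pos 12: push '{'; stack = ({{
pos 13: '}' matches '{'; pop; stack = ({
pos 14: push '['; stack = ({[
pos 15: ']' matches '['; pop; stack = ({
pos 16: '}' matches '{'; pop; stack = (
pos 17: push '{'; stack = ({
pos 18: push '{'; stack = ({{
pos 19: '}' matches '{'; pop; stack = ({
pos 20: '}' matches '{'; pop; stack = (
pos 21: push '{'; stack = ({
pos 22: '}' matches '{'; pop; stack = (
pos 23: push '('; stack = ((
pos 24: ')' matches '('; pop; stack = (
pos 25: push '['; stack = ([
pos 26: ']' matches '['; pop; stack = (
pos 27: ')' matches '('; pop; stack = (empty)
pos 28: push '['; stack = [
pos 29: push '('; stack = [(
pos 30: ')' matches '('; pop; stack = [
pos 31: ']' matches '['; pop; stack = (empty)
pos 32: push '('; stack = (
pos 33: ')' matches '('; pop; stack = (empty)
pos 34: push '('; stack = (
pos 35: push '{'; stack = ({
pos 36: '}' matches '{'; pop; stack = (
pos 37: ')' matches '('; pop; stack = (empty)
pos 38: saw closer ')' but stack is empty → INVALID
Verdict: unmatched closer ')' at position 38 → no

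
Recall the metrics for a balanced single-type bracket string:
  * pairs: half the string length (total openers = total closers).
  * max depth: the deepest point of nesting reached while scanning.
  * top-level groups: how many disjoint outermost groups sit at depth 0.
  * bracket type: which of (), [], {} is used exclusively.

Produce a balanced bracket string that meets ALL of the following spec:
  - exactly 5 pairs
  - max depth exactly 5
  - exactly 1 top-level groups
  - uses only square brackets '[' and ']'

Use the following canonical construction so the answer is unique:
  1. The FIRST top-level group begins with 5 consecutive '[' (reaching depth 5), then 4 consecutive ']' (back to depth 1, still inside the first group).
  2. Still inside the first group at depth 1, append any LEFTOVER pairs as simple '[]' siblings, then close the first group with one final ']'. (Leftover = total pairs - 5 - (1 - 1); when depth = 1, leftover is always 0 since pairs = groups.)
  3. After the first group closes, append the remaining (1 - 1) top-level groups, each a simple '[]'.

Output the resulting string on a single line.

Answer: [[[[[]]]]]

Derivation:
Spec: pairs=5 depth=5 groups=1
Leftover pairs = 5 - 5 - (1-1) = 0
First group: deep chain of depth 5 + 0 sibling pairs
Remaining 0 groups: simple '[]' each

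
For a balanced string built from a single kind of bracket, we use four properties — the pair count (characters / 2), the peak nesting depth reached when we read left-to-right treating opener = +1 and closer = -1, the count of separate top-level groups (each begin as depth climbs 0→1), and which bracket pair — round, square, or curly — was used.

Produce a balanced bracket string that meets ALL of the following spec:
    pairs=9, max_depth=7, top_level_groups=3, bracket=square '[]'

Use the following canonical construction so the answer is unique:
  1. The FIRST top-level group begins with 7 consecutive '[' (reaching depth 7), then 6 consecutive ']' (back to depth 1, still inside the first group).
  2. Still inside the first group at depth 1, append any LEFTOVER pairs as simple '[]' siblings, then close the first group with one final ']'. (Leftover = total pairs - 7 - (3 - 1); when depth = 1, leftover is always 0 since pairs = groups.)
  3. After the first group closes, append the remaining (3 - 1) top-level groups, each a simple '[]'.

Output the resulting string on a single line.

Answer: [[[[[[[]]]]]]][][]

Derivation:
Spec: pairs=9 depth=7 groups=3
Leftover pairs = 9 - 7 - (3-1) = 0
First group: deep chain of depth 7 + 0 sibling pairs
Remaining 2 groups: simple '[]' each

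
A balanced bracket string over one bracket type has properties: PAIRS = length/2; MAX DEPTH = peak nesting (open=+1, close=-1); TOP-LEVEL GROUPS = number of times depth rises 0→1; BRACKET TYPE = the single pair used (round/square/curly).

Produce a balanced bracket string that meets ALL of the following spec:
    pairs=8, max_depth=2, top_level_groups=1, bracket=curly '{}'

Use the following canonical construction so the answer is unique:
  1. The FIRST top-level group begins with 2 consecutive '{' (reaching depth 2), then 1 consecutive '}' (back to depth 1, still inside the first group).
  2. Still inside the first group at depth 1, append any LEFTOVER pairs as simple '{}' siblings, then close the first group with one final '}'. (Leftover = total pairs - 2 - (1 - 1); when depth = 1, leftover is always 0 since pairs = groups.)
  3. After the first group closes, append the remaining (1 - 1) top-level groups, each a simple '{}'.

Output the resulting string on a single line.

Spec: pairs=8 depth=2 groups=1
Leftover pairs = 8 - 2 - (1-1) = 6
First group: deep chain of depth 2 + 6 sibling pairs
Remaining 0 groups: simple '{}' each

Answer: {{}{}{}{}{}{}{}}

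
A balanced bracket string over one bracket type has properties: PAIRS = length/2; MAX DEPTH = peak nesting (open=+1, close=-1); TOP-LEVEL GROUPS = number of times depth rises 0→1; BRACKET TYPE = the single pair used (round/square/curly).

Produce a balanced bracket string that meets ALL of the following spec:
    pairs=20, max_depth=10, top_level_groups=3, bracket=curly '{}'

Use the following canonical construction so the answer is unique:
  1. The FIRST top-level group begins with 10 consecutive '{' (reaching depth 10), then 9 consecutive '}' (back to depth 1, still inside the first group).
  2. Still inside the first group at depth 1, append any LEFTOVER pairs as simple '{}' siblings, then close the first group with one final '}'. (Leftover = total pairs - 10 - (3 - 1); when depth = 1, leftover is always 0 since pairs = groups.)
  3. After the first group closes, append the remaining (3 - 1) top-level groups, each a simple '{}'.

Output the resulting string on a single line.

Spec: pairs=20 depth=10 groups=3
Leftover pairs = 20 - 10 - (3-1) = 8
First group: deep chain of depth 10 + 8 sibling pairs
Remaining 2 groups: simple '{}' each

Answer: {{{{{{{{{{}}}}}}}}}{}{}{}{}{}{}{}{}}{}{}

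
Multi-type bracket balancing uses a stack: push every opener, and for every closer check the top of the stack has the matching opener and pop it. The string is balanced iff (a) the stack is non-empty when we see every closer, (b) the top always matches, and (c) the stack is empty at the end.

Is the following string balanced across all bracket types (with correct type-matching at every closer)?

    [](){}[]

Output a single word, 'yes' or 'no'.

Answer: yes

Derivation:
pos 0: push '['; stack = [
pos 1: ']' matches '['; pop; stack = (empty)
pos 2: push '('; stack = (
pos 3: ')' matches '('; pop; stack = (empty)
pos 4: push '{'; stack = {
pos 5: '}' matches '{'; pop; stack = (empty)
pos 6: push '['; stack = [
pos 7: ']' matches '['; pop; stack = (empty)
end: stack empty → VALID
Verdict: properly nested → yes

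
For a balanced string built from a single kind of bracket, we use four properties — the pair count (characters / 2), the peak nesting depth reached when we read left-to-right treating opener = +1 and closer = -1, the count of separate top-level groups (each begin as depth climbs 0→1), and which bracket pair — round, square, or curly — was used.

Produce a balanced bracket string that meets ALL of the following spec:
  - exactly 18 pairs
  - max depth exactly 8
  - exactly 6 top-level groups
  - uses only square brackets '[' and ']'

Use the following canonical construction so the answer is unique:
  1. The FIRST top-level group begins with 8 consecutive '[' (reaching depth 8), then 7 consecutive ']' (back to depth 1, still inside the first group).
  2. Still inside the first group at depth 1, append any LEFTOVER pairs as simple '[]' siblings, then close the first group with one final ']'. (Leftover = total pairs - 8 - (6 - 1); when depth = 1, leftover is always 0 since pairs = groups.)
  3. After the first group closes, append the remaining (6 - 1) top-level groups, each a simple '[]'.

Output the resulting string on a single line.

Spec: pairs=18 depth=8 groups=6
Leftover pairs = 18 - 8 - (6-1) = 5
First group: deep chain of depth 8 + 5 sibling pairs
Remaining 5 groups: simple '[]' each

Answer: [[[[[[[[]]]]]]][][][][][]][][][][][]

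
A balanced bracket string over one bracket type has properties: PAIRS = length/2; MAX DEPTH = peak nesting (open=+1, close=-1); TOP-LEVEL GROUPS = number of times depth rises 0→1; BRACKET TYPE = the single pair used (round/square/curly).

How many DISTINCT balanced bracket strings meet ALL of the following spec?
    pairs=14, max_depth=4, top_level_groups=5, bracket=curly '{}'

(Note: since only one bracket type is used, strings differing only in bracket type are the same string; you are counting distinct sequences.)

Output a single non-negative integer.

Spec: pairs=14 depth=4 groups=5
Count(depth <= 4) = 111615
Count(depth <= 3) = 39520
Count(depth == 4) = 111615 - 39520 = 72095

Answer: 72095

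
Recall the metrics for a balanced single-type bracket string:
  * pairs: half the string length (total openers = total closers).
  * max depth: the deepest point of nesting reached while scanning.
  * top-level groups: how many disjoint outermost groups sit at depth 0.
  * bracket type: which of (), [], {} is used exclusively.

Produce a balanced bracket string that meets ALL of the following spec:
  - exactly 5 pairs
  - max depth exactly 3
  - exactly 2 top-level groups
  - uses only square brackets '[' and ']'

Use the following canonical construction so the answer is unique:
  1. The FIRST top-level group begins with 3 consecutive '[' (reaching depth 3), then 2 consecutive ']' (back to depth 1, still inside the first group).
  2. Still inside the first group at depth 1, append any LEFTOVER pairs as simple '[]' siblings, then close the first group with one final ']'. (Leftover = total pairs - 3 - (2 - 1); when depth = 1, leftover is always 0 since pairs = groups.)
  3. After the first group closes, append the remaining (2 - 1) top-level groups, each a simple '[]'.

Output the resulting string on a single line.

Answer: [[[]][]][]

Derivation:
Spec: pairs=5 depth=3 groups=2
Leftover pairs = 5 - 3 - (2-1) = 1
First group: deep chain of depth 3 + 1 sibling pairs
Remaining 1 groups: simple '[]' each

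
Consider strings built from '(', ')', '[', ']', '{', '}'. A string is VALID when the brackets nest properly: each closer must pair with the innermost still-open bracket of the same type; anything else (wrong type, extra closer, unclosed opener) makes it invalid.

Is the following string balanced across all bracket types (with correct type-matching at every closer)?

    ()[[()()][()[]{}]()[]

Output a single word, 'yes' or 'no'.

Answer: no

Derivation:
pos 0: push '('; stack = (
pos 1: ')' matches '('; pop; stack = (empty)
pos 2: push '['; stack = [
pos 3: push '['; stack = [[
pos 4: push '('; stack = [[(
pos 5: ')' matches '('; pop; stack = [[
pos 6: push '('; stack = [[(
pos 7: ')' matches '('; pop; stack = [[
pos 8: ']' matches '['; pop; stack = [
pos 9: push '['; stack = [[
pos 10: push '('; stack = [[(
pos 11: ')' matches '('; pop; stack = [[
pos 12: push '['; stack = [[[
pos 13: ']' matches '['; pop; stack = [[
pos 14: push '{'; stack = [[{
pos 15: '}' matches '{'; pop; stack = [[
pos 16: ']' matches '['; pop; stack = [
pos 17: push '('; stack = [(
pos 18: ')' matches '('; pop; stack = [
pos 19: push '['; stack = [[
pos 20: ']' matches '['; pop; stack = [
end: stack still non-empty ([) → INVALID
Verdict: unclosed openers at end: [ → no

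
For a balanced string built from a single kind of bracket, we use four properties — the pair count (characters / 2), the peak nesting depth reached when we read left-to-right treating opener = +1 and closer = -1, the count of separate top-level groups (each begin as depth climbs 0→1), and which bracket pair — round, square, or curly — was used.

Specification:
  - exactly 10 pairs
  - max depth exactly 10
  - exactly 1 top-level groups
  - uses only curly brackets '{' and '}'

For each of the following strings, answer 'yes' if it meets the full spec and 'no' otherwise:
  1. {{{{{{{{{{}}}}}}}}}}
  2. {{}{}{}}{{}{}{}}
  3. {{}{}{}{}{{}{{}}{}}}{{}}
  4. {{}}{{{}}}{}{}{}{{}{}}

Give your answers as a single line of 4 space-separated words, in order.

String 1 '{{{{{{{{{{}}}}}}}}}}': depth seq [1 2 3 4 5 6 7 8 9 10 9 8 7 6 5 4 3 2 1 0]
  -> pairs=10 depth=10 groups=1 -> yes
String 2 '{{}{}{}}{{}{}{}}': depth seq [1 2 1 2 1 2 1 0 1 2 1 2 1 2 1 0]
  -> pairs=8 depth=2 groups=2 -> no
String 3 '{{}{}{}{}{{}{{}}{}}}{{}}': depth seq [1 2 1 2 1 2 1 2 1 2 3 2 3 4 3 2 3 2 1 0 1 2 1 0]
  -> pairs=12 depth=4 groups=2 -> no
String 4 '{{}}{{{}}}{}{}{}{{}{}}': depth seq [1 2 1 0 1 2 3 2 1 0 1 0 1 0 1 0 1 2 1 2 1 0]
  -> pairs=11 depth=3 groups=6 -> no

Answer: yes no no no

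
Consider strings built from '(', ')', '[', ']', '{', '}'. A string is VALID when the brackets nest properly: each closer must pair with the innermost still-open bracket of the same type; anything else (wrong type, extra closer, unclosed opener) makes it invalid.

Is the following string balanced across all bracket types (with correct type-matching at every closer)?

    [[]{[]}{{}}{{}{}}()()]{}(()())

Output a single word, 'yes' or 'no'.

pos 0: push '['; stack = [
pos 1: push '['; stack = [[
pos 2: ']' matches '['; pop; stack = [
pos 3: push '{'; stack = [{
pos 4: push '['; stack = [{[
pos 5: ']' matches '['; pop; stack = [{
pos 6: '}' matches '{'; pop; stack = [
pos 7: push '{'; stack = [{
pos 8: push '{'; stack = [{{
pos 9: '}' matches '{'; pop; stack = [{
pos 10: '}' matches '{'; pop; stack = [
pos 11: push '{'; stack = [{
pos 12: push '{'; stack = [{{
pos 13: '}' matches '{'; pop; stack = [{
pos 14: push '{'; stack = [{{
pos 15: '}' matches '{'; pop; stack = [{
pos 16: '}' matches '{'; pop; stack = [
pos 17: push '('; stack = [(
pos 18: ')' matches '('; pop; stack = [
pos 19: push '('; stack = [(
pos 20: ')' matches '('; pop; stack = [
pos 21: ']' matches '['; pop; stack = (empty)
pos 22: push '{'; stack = {
pos 23: '}' matches '{'; pop; stack = (empty)
pos 24: push '('; stack = (
pos 25: push '('; stack = ((
pos 26: ')' matches '('; pop; stack = (
pos 27: push '('; stack = ((
pos 28: ')' matches '('; pop; stack = (
pos 29: ')' matches '('; pop; stack = (empty)
end: stack empty → VALID
Verdict: properly nested → yes

Answer: yes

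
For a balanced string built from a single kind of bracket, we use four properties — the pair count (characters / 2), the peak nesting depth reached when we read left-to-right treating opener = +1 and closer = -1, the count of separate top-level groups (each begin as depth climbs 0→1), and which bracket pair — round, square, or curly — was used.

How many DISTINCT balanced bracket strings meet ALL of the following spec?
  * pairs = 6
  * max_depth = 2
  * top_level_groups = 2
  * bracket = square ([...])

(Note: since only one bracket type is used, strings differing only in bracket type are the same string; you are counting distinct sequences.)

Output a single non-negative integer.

Answer: 5

Derivation:
Spec: pairs=6 depth=2 groups=2
Count(depth <= 2) = 5
Count(depth <= 1) = 0
Count(depth == 2) = 5 - 0 = 5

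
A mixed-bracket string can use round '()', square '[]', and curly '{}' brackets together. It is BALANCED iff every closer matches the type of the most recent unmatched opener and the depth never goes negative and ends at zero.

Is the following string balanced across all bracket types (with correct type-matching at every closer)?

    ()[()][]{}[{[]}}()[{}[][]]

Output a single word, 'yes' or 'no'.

pos 0: push '('; stack = (
pos 1: ')' matches '('; pop; stack = (empty)
pos 2: push '['; stack = [
pos 3: push '('; stack = [(
pos 4: ')' matches '('; pop; stack = [
pos 5: ']' matches '['; pop; stack = (empty)
pos 6: push '['; stack = [
pos 7: ']' matches '['; pop; stack = (empty)
pos 8: push '{'; stack = {
pos 9: '}' matches '{'; pop; stack = (empty)
pos 10: push '['; stack = [
pos 11: push '{'; stack = [{
pos 12: push '['; stack = [{[
pos 13: ']' matches '['; pop; stack = [{
pos 14: '}' matches '{'; pop; stack = [
pos 15: saw closer '}' but top of stack is '[' (expected ']') → INVALID
Verdict: type mismatch at position 15: '}' closes '[' → no

Answer: no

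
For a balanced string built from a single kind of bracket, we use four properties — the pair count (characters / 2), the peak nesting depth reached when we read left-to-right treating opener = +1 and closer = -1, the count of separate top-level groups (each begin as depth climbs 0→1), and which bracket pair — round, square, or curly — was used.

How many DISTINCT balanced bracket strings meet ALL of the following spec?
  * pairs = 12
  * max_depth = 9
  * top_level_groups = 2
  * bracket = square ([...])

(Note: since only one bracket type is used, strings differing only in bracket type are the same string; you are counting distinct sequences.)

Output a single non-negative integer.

Spec: pairs=12 depth=9 groups=2
Count(depth <= 9) = 58748
Count(depth <= 8) = 58448
Count(depth == 9) = 58748 - 58448 = 300

Answer: 300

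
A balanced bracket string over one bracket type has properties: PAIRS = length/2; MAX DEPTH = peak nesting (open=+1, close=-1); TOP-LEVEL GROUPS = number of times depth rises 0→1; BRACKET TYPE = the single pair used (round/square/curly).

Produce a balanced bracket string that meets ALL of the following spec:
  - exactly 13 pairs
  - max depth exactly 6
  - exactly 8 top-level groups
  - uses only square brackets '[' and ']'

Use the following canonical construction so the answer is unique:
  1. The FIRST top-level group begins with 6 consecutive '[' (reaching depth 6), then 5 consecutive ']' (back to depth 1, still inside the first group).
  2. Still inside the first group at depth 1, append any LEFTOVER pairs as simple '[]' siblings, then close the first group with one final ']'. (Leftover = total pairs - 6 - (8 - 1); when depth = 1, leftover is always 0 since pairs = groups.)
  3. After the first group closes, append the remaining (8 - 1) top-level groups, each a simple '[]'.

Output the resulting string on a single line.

Spec: pairs=13 depth=6 groups=8
Leftover pairs = 13 - 6 - (8-1) = 0
First group: deep chain of depth 6 + 0 sibling pairs
Remaining 7 groups: simple '[]' each

Answer: [[[[[[]]]]]][][][][][][][]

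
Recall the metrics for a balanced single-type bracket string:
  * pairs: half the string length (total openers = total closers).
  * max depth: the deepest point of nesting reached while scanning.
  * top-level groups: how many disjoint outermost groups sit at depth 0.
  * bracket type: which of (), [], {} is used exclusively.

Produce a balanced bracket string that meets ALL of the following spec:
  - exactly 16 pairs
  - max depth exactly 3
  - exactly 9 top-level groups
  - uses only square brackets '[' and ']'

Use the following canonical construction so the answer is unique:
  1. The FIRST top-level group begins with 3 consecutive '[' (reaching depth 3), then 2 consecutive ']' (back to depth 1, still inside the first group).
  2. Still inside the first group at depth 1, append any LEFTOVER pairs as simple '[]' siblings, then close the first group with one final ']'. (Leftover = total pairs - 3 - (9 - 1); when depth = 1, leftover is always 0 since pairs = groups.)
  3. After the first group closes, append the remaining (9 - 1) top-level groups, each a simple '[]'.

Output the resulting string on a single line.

Spec: pairs=16 depth=3 groups=9
Leftover pairs = 16 - 3 - (9-1) = 5
First group: deep chain of depth 3 + 5 sibling pairs
Remaining 8 groups: simple '[]' each

Answer: [[[]][][][][][]][][][][][][][][]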